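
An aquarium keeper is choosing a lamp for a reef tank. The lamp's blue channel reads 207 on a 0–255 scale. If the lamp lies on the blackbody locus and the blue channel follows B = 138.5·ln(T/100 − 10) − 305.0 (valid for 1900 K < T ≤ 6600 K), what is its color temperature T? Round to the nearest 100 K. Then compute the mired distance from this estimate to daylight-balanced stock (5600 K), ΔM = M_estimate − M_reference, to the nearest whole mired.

ln(t − 10) = (207 + 305.0) / 138.5 = 3.6968.
t − 10 = e^3.6968 = 40.316, so t = 50.316.
T = 100·t = 5032 K → 5000 K to the nearest 100 K.
M_estimate = 10⁶/5000 = 200.00; M_reference = 10⁶/5600 = 178.57.
ΔM = 200.00 − 178.57 = 21.43 → +21 mireds.

+21 mireds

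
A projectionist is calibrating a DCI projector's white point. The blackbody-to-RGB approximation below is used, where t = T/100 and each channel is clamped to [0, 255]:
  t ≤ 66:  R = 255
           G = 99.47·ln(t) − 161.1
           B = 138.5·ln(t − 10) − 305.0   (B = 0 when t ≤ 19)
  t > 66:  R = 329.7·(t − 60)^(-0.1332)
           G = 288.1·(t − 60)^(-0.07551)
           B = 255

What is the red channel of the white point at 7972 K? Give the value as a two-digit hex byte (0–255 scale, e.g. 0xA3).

0xDE

t = 7972/100 = 79.72; the t > 66 branch applies.
R = 329.7·(79.72 − 60)^(-0.1332) = 329.7·19.72^(-0.1332) = 329.7·0.67223 = 221.634.
Rounded: 222; in hex, 0xDE.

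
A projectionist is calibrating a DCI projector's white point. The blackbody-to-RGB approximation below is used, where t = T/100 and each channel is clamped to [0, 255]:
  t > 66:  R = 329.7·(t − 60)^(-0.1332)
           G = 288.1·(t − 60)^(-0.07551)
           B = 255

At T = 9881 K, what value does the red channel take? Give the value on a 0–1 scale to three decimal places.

0.794

t = 9881/100 = 98.81; the t > 66 branch applies.
R = 329.7·(98.81 − 60)^(-0.1332) = 329.7·38.81^(-0.1332) = 329.7·0.61426 = 202.522.
On a 0–1 scale: 202.522/255 = 0.7942 → 0.794.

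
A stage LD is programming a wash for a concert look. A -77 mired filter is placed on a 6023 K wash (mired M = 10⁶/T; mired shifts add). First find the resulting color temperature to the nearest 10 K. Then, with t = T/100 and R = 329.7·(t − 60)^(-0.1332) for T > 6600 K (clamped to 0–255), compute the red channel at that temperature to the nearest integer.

195

M_in = 10⁶/6023 = 166.03; M_out = 166.03 + (-77) = 89.03.
T_out = 10⁶/89.03 = 11232.1 K → 11230 K; t = 112.3.
R = 329.7·(112.3 − 60)^(-0.1332) = 329.7·52.3^(-0.1332) = 329.7·0.59033 = 194.632.
Rounded: 195.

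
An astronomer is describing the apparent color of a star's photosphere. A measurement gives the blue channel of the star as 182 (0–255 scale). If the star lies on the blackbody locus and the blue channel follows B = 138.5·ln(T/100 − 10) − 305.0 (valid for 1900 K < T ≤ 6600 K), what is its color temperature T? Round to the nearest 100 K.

4400 K

ln(t − 10) = (182 + 305.0) / 138.5 = 3.5162.
t − 10 = e^3.5162 = 33.658, so t = 43.658.
T = 100·t = 4366 K → 4400 K to the nearest 100 K.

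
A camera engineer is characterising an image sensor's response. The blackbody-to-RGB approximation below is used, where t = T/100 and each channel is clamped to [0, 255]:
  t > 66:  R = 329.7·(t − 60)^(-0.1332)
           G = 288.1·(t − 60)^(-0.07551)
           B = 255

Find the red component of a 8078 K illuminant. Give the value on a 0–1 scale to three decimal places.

t = 8078/100 = 80.78; the t > 66 branch applies.
R = 329.7·(80.78 − 60)^(-0.1332) = 329.7·20.78^(-0.1332) = 329.7·0.66756 = 220.094.
On a 0–1 scale: 220.094/255 = 0.8631 → 0.863.

0.863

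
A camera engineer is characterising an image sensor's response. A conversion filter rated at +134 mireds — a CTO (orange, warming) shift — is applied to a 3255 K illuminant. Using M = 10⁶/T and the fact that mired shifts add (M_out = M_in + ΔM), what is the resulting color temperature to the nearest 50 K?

M_in = 10⁶/3255 = 307.22 mireds.
M_out = 307.22 + (+134) = 441.22 mireds.
T_out = 10⁶/441.22 = 2266.4 K → 2250 K.

2250 K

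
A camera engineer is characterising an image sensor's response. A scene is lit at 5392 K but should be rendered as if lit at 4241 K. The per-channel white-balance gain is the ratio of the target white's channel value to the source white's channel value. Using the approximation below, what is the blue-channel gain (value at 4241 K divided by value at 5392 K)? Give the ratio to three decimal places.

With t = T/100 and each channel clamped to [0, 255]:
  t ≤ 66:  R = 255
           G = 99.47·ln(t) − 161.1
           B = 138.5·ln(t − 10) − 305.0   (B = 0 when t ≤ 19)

At 5392 K (t = 53.92):
  B = 138.5·ln(53.92 − 10) − 305.0 = 138.5·ln 43.92 − 305.0 = 138.5·3.7824 − 305.0 = 218.858.
At 4241 K (t = 42.41):
  B = 138.5·ln(42.41 − 10) − 305.0 = 138.5·ln 32.41 − 305.0 = 138.5·3.4785 − 305.0 = 176.768.
Gain = 176.768 / 218.858 = 0.8077 → 0.808.

0.808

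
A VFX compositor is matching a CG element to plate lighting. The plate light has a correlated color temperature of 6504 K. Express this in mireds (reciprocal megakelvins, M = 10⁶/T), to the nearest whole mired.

M = 10⁶ / 6504 = 153.752 → 154 mireds.

154 mireds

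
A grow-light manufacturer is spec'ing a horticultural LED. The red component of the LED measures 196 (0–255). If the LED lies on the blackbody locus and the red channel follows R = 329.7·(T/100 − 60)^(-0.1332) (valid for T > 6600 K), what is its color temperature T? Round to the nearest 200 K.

11000 K

(t − 60)^(-0.1332) = 196/329.7 = 0.59448.
t − 60 = 0.59448^(1/-0.1332) = 0.59448^(-7.508) = 49.621, so t = 109.621.
T = 100·t = 10962 K → 11000 K to the nearest 200 K.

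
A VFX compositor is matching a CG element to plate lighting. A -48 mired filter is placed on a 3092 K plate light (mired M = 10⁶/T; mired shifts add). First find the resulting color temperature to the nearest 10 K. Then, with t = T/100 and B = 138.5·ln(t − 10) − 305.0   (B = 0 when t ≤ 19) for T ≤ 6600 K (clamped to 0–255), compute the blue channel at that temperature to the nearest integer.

M_in = 10⁶/3092 = 323.42; M_out = 323.42 + (-48) = 275.42.
T_out = 10⁶/275.42 = 3630.9 K → 3630 K; t = 36.3.
B = 138.5·ln(36.3 − 10) − 305.0 = 138.5·ln 26.3 − 305.0 = 138.5·3.2696 − 305.0 = 147.835.
Rounded: 148.

148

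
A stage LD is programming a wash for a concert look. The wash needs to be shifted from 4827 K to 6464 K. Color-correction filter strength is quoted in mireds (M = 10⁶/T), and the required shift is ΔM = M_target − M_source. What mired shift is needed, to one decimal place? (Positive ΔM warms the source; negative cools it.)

-52.5 mireds

M_source = 10⁶/4827 = 207.168; M_target = 10⁶/6464 = 154.703.
ΔM = 154.703 − 207.168 = -52.465 → -52.5 mireds, a cooling shift.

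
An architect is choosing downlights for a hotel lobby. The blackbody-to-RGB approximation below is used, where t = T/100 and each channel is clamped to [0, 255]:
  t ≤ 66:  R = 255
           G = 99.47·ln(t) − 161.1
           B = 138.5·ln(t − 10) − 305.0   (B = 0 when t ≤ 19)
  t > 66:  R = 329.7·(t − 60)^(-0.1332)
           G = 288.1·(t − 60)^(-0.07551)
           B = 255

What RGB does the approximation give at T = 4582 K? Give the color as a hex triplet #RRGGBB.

#FFDBBF

t = 4582/100 = 45.82; the t ≤ 66 branch applies.
R = 255 by definition for t ≤ 66.
G = 99.47·ln 45.82 − 161.1 = 99.47·3.8247 − 161.1 = 219.345.
B = 138.5·ln(45.82 − 10) − 305.0 = 138.5·ln 35.82 − 305.0 = 138.5·3.5785 − 305.0 = 190.623.
Rounded: (255, 219, 191).
In hex: #FFDBBF.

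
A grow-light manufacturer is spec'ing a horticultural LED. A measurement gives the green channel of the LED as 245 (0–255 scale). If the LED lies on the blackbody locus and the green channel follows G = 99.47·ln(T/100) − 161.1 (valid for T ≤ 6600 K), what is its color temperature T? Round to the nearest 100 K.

ln t = (245 + 161.1) / 99.47 = 4.0826.
t = e^4.0826 = 59.302.
T = 100·t = 5930 K → 5900 K to the nearest 100 K.

5900 K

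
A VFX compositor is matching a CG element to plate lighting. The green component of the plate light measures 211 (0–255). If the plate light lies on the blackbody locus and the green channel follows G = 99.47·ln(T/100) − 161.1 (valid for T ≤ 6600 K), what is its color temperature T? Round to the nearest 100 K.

4200 K

ln t = (211 + 161.1) / 99.47 = 3.7408.
t = e^3.7408 = 42.133.
T = 100·t = 4213 K → 4200 K to the nearest 100 K.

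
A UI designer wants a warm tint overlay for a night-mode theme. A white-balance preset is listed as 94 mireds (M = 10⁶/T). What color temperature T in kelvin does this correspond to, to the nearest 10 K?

T = 10⁶ / 94 = 10638.30 K → 10640 K.

10640 K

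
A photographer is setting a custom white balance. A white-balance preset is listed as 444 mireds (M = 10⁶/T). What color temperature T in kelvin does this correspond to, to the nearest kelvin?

2252 K

T = 10⁶ / 444 = 2252.25 K → 2252 K.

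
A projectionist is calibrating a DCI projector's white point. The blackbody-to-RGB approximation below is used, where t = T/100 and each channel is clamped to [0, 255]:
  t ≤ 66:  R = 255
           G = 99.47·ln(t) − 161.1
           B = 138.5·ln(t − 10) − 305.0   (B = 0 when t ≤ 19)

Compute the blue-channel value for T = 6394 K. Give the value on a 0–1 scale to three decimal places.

0.970

t = 6394/100 = 63.94; the t ≤ 66 branch applies.
B = 138.5·ln(63.94 − 10) − 305.0 = 138.5·ln 53.94 − 305.0 = 138.5·3.9879 − 305.0 = 247.320.
On a 0–1 scale: 247.320/255 = 0.9699 → 0.970.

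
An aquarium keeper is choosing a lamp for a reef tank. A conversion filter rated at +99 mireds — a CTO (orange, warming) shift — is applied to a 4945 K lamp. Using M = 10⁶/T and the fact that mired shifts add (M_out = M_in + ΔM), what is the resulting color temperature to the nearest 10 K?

3320 K

M_in = 10⁶/4945 = 202.22 mireds.
M_out = 202.22 + (+99) = 301.22 mireds.
T_out = 10⁶/301.22 = 3319.8 K → 3320 K.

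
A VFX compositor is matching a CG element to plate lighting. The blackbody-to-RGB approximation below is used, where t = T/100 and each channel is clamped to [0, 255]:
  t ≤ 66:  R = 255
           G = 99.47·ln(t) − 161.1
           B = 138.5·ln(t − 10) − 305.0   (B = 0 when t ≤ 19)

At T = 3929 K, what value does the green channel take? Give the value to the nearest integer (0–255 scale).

t = 3929/100 = 39.29; the t ≤ 66 branch applies.
G = 99.47·ln 39.29 − 161.1 = 99.47·3.6710 − 161.1 = 204.051.
Rounded: 204.

204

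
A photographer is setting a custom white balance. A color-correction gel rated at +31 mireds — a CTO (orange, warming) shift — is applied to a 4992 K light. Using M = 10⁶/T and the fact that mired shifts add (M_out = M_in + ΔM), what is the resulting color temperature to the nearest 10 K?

M_in = 10⁶/4992 = 200.32 mireds.
M_out = 200.32 + (+31) = 231.32 mireds.
T_out = 10⁶/231.32 = 4323.0 K → 4320 K.

4320 K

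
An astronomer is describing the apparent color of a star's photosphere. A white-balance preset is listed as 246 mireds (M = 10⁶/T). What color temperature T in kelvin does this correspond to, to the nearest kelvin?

4065 K

T = 10⁶ / 246 = 4065.04 K → 4065 K.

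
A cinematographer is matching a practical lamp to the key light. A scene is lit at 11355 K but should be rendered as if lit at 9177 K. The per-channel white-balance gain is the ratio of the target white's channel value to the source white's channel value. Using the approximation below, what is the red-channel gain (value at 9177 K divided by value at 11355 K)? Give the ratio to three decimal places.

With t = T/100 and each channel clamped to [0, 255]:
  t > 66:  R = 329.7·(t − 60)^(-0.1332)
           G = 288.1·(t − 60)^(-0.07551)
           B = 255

1.072

At 11355 K (t = 113.55):
  R = 329.7·(113.55 − 60)^(-0.1332) = 329.7·53.55^(-0.1332) = 329.7·0.58848 = 194.021.
At 9177 K (t = 91.77):
  R = 329.7·(91.77 − 60)^(-0.1332) = 329.7·31.77^(-0.1332) = 329.7·0.63086 = 207.994.
Gain = 207.994 / 194.021 = 1.0720 → 1.072.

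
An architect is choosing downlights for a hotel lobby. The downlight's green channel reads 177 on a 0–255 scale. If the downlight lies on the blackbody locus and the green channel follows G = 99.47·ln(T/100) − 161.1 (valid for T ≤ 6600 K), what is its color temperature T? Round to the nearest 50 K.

ln t = (177 + 161.1) / 99.47 = 3.3990.
t = e^3.3990 = 29.935.
T = 100·t = 2993 K → 3000 K to the nearest 50 K.

3000 K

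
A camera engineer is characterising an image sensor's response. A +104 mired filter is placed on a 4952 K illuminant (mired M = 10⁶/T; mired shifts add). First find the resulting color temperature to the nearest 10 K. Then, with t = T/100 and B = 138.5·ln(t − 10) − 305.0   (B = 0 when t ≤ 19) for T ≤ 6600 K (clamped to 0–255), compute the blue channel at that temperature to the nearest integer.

127

M_in = 10⁶/4952 = 201.94; M_out = 201.94 + (+104) = 305.94.
T_out = 10⁶/305.94 = 3268.6 K → 3270 K; t = 32.7.
B = 138.5·ln(32.7 − 10) − 305.0 = 138.5·ln 22.7 − 305.0 = 138.5·3.1224 − 305.0 = 127.448.
Rounded: 127.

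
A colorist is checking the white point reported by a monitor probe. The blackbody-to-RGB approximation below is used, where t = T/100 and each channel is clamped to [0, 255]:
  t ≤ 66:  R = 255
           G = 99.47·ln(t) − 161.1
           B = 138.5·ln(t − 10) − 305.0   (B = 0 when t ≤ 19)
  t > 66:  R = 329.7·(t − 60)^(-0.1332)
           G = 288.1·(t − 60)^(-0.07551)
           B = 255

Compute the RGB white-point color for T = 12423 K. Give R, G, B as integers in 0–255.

t = 12423/100 = 124.23; the t > 66 branch applies.
R = 329.7·(124.23 − 60)^(-0.1332) = 329.7·64.23^(-0.1332) = 329.7·0.57439 = 189.377.
G = 288.1·(124.23 − 60)^(-0.07551) = 288.1·64.23^(-0.07551) = 288.1·0.73029 = 210.398.
B = 255 by definition for t > 66.
Rounded: (189, 210, 255).

R=189, G=210, B=255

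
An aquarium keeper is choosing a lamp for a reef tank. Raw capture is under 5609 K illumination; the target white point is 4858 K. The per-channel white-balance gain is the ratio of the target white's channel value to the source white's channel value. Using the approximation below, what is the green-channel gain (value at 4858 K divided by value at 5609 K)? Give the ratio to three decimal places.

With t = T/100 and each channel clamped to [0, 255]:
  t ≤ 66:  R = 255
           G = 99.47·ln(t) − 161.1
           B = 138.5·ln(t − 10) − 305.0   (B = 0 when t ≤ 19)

0.940

At 5609 K (t = 56.09):
  G = 99.47·ln 56.09 − 161.1 = 99.47·4.0270 − 161.1 = 239.461.
At 4858 K (t = 48.58):
  G = 99.47·ln 48.58 − 161.1 = 99.47·3.8832 − 161.1 = 225.163.
Gain = 225.163 / 239.461 = 0.9403 → 0.940.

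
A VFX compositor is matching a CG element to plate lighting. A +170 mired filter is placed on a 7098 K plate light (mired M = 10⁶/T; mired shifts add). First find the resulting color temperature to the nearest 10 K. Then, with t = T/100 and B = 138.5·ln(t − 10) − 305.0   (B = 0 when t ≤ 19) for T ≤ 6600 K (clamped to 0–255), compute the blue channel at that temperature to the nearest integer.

M_in = 10⁶/7098 = 140.88; M_out = 140.88 + (+170) = 310.88.
T_out = 10⁶/310.88 = 3216.6 K → 3220 K; t = 32.2.
B = 138.5·ln(32.2 − 10) − 305.0 = 138.5·ln 22.2 − 305.0 = 138.5·3.1001 − 305.0 = 124.363.
Rounded: 124.

124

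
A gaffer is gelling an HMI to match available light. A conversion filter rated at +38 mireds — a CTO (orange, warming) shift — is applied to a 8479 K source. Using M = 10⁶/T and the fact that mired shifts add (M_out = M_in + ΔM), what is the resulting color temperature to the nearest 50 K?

6400 K

M_in = 10⁶/8479 = 117.94 mireds.
M_out = 117.94 + (+38) = 155.94 mireds.
T_out = 10⁶/155.94 = 6412.8 K → 6400 K.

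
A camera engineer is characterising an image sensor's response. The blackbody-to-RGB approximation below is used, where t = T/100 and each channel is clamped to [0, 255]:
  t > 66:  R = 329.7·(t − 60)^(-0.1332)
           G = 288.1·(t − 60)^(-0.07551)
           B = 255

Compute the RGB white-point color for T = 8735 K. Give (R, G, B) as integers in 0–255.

t = 8735/100 = 87.35; the t > 66 branch applies.
R = 329.7·(87.35 − 60)^(-0.1332) = 329.7·27.35^(-0.1332) = 329.7·0.64357 = 212.186.
G = 288.1·(87.35 − 60)^(-0.07551) = 288.1·27.35^(-0.07551) = 288.1·0.77892 = 224.408.
B = 255 by definition for t > 66.
Rounded: (212, 224, 255).

(212, 224, 255)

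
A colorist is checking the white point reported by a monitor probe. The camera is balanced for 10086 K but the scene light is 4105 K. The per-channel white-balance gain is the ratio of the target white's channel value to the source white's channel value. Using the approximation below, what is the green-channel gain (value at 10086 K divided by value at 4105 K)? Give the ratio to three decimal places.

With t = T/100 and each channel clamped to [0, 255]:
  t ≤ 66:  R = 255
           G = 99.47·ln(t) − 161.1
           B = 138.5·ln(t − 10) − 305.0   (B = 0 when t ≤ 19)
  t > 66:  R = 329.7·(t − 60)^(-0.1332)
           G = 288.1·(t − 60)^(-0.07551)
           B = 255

1.045

At 4105 K (t = 41.05):
  G = 99.47·ln 41.05 − 161.1 = 99.47·3.7148 − 161.1 = 208.410.
At 10086 K (t = 100.86):
  G = 288.1·(100.86 − 60)^(-0.07551) = 288.1·40.86^(-0.07551) = 288.1·0.75567 = 217.708.
Gain = 217.708 / 208.410 = 1.0446 → 1.045.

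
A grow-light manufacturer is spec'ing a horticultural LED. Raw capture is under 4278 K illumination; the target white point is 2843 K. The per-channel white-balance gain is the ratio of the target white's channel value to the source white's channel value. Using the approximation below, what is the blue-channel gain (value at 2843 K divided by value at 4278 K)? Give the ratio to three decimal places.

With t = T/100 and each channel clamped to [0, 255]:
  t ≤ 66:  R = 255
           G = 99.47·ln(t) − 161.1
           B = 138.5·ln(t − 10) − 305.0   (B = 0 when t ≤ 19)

0.553

At 4278 K (t = 42.78):
  B = 138.5·ln(42.78 − 10) − 305.0 = 138.5·ln 32.78 − 305.0 = 138.5·3.4898 − 305.0 = 178.340.
At 2843 K (t = 28.43):
  B = 138.5·ln(28.43 − 10) − 305.0 = 138.5·ln 18.43 − 305.0 = 138.5·2.9140 − 305.0 = 98.586.
Gain = 98.586 / 178.340 = 0.5528 → 0.553.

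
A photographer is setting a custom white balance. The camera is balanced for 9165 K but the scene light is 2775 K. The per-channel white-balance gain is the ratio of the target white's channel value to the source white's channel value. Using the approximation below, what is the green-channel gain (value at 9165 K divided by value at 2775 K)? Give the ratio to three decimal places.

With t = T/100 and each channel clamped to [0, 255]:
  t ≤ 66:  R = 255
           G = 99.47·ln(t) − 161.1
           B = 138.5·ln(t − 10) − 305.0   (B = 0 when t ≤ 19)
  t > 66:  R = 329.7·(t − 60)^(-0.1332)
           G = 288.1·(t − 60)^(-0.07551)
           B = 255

At 2775 K (t = 27.75):
  G = 99.47·ln 27.75 − 161.1 = 99.47·3.3232 − 161.1 = 169.462.
At 9165 K (t = 91.65):
  G = 288.1·(91.65 − 60)^(-0.07551) = 288.1·31.65^(-0.07551) = 288.1·0.77038 = 221.947.
Gain = 221.947 / 169.462 = 1.3097 → 1.310.

1.310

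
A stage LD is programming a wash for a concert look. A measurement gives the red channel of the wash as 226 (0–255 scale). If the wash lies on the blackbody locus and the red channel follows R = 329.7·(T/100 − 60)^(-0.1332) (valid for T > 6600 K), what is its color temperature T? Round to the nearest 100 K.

7700 K

(t − 60)^(-0.1332) = 226/329.7 = 0.68547.
t − 60 = 0.68547^(1/-0.1332) = 0.68547^(-7.508) = 17.034, so t = 77.034.
T = 100·t = 7703 K → 7700 K to the nearest 100 K.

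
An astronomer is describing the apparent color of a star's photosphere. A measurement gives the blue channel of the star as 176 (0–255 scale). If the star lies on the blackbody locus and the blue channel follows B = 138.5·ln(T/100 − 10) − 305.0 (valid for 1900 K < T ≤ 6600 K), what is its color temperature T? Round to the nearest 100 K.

ln(t − 10) = (176 + 305.0) / 138.5 = 3.4729.
t − 10 = e^3.4729 = 32.231, so t = 42.231.
T = 100·t = 4223 K → 4200 K to the nearest 100 K.

4200 K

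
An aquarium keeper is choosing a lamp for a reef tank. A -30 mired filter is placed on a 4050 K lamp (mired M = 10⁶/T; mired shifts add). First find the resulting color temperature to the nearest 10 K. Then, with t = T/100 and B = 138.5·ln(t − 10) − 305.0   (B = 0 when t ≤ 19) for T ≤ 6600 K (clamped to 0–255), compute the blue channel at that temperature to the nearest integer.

192

M_in = 10⁶/4050 = 246.91; M_out = 246.91 + (-30) = 216.91.
T_out = 10⁶/216.91 = 4610.1 K → 4610 K; t = 46.1.
B = 138.5·ln(46.1 − 10) − 305.0 = 138.5·ln 36.1 − 305.0 = 138.5·3.5863 − 305.0 = 191.702.
Rounded: 192.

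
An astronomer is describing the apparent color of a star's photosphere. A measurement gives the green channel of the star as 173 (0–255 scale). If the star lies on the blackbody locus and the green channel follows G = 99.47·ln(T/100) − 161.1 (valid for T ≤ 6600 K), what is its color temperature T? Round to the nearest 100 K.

ln t = (173 + 161.1) / 99.47 = 3.3588.
t = e^3.3588 = 28.755.
T = 100·t = 2875 K → 2900 K to the nearest 100 K.

2900 K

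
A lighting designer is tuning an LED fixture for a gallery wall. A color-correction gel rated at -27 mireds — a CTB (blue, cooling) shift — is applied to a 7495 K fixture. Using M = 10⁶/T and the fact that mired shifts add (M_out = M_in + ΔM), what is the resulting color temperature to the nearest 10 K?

9400 K

M_in = 10⁶/7495 = 133.42 mireds.
M_out = 133.42 + (-27) = 106.42 mireds.
T_out = 10⁶/106.42 = 9396.5 K → 9400 K.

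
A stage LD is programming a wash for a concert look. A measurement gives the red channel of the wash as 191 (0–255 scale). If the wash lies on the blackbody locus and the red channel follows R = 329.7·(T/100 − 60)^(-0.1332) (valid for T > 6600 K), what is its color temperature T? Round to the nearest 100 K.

12000 K

(t − 60)^(-0.1332) = 191/329.7 = 0.57931.
t − 60 = 0.57931^(1/-0.1332) = 0.57931^(-7.508) = 60.245, so t = 120.245.
T = 100·t = 12025 K → 12000 K to the nearest 100 K.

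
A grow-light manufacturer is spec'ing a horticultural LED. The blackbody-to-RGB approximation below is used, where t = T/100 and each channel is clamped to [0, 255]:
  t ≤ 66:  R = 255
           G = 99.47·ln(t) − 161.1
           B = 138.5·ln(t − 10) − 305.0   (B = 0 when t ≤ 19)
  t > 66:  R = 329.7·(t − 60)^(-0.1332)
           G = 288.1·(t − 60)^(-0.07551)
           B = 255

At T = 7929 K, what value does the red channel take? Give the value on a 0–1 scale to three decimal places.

t = 7929/100 = 79.29; the t > 66 branch applies.
R = 329.7·(79.29 − 60)^(-0.1332) = 329.7·19.29^(-0.1332) = 329.7·0.67421 = 222.286.
On a 0–1 scale: 222.286/255 = 0.8717 → 0.872.

0.872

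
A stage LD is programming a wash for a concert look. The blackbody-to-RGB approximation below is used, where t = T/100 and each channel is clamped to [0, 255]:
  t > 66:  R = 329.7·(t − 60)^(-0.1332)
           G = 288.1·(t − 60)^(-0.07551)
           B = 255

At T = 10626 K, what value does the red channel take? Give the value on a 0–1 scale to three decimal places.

t = 10626/100 = 106.26; the t > 66 branch applies.
R = 329.7·(106.26 − 60)^(-0.1332) = 329.7·46.26^(-0.1332) = 329.7·0.60006 = 197.840.
On a 0–1 scale: 197.840/255 = 0.7758 → 0.776.

0.776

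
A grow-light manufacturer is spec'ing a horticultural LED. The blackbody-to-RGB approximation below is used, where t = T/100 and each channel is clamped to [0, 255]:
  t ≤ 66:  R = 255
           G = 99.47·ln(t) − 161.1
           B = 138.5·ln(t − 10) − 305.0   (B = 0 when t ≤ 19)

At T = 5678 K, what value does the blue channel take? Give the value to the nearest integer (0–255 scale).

t = 5678/100 = 56.78; the t ≤ 66 branch applies.
B = 138.5·ln(56.78 − 10) − 305.0 = 138.5·ln 46.78 − 305.0 = 138.5·3.8455 − 305.0 = 227.596.
Rounded: 228.

228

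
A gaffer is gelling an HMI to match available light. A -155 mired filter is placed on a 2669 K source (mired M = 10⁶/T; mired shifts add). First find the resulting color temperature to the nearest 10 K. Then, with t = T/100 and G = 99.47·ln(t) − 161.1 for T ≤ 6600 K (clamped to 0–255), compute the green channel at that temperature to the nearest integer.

M_in = 10⁶/2669 = 374.67; M_out = 374.67 + (-155) = 219.67.
T_out = 10⁶/219.67 = 4552.2 K → 4550 K; t = 45.5.
G = 99.47·ln 45.5 − 161.1 = 99.47·3.8177 − 161.1 = 218.648.
Rounded: 219.

219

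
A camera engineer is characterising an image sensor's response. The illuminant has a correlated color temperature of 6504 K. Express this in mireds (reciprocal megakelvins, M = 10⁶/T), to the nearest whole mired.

154 mireds

M = 10⁶ / 6504 = 153.752 → 154 mireds.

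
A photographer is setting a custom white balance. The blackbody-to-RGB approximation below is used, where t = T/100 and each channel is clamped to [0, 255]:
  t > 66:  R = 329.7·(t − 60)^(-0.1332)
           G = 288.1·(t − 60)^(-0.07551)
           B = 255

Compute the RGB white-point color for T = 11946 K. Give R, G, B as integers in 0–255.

R=191, G=212, B=255

t = 11946/100 = 119.46; the t > 66 branch applies.
R = 329.7·(119.46 − 60)^(-0.1332) = 329.7·59.46^(-0.1332) = 329.7·0.58033 = 191.334.
G = 288.1·(119.46 − 60)^(-0.07551) = 288.1·59.46^(-0.07551) = 288.1·0.73456 = 211.627.
B = 255 by definition for t > 66.
Rounded: (191, 212, 255).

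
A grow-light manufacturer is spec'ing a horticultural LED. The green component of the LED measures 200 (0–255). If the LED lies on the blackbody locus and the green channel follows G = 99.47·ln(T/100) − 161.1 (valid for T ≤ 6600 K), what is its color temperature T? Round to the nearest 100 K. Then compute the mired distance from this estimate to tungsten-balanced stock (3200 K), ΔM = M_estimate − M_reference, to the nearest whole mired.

ln t = (200 + 161.1) / 99.47 = 3.6302.
t = e^3.6302 = 37.722.
T = 100·t = 3772 K → 3800 K to the nearest 100 K.
M_estimate = 10⁶/3800 = 263.16; M_reference = 10⁶/3200 = 312.50.
ΔM = 263.16 − 312.50 = -49.34 → -49 mireds.

-49 mireds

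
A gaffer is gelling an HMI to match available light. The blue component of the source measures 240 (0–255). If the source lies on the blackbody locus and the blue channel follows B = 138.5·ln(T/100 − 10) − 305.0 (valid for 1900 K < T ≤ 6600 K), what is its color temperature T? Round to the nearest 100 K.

6100 K

ln(t − 10) = (240 + 305.0) / 138.5 = 3.9350.
t − 10 = e^3.9350 = 51.163, so t = 61.163.
T = 100·t = 6116 K → 6100 K to the nearest 100 K.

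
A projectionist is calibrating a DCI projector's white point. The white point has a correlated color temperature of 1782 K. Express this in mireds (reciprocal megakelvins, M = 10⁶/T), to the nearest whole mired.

M = 10⁶ / 1782 = 561.167 → 561 mireds.

561 mireds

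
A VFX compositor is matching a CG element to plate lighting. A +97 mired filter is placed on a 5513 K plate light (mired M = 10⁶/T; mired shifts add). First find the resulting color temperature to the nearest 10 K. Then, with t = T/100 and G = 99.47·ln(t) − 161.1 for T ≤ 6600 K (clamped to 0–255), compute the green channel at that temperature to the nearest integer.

M_in = 10⁶/5513 = 181.39; M_out = 181.39 + (+97) = 278.39.
T_out = 10⁶/278.39 = 3592.1 K → 3590 K; t = 35.9.
G = 99.47·ln 35.9 − 161.1 = 99.47·3.5807 − 161.1 = 195.076.
Rounded: 195.

195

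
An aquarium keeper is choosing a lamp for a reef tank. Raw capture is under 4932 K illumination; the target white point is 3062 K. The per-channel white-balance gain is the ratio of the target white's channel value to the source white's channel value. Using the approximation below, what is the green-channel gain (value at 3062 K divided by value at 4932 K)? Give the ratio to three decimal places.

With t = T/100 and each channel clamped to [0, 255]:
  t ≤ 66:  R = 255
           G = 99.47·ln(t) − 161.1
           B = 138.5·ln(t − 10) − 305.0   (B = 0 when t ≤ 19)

0.791

At 4932 K (t = 49.32):
  G = 99.47·ln 49.32 − 161.1 = 99.47·3.8983 − 161.1 = 226.667.
At 3062 K (t = 30.62):
  G = 99.47·ln 30.62 − 161.1 = 99.47·3.4217 − 161.1 = 179.252.
Gain = 179.252 / 226.667 = 0.7908 → 0.791.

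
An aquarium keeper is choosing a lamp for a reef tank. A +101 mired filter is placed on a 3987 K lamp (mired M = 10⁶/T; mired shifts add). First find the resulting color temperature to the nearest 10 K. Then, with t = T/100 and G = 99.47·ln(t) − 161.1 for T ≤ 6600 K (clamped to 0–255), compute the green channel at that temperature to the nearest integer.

M_in = 10⁶/3987 = 250.82; M_out = 250.82 + (+101) = 351.82.
T_out = 10⁶/351.82 = 2842.4 K → 2840 K; t = 28.4.
G = 99.47·ln 28.4 − 161.1 = 99.47·3.3464 − 161.1 = 171.765.
Rounded: 172.

172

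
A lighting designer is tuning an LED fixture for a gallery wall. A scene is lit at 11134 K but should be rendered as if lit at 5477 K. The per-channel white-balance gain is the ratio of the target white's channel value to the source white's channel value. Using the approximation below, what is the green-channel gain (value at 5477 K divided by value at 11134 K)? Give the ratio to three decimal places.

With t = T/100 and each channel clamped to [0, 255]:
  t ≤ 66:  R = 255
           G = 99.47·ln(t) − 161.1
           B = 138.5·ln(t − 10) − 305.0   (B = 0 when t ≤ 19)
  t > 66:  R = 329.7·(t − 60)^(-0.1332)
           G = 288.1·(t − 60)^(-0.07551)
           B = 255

At 11134 K (t = 111.34):
  G = 288.1·(111.34 − 60)^(-0.07551) = 288.1·51.34^(-0.07551) = 288.1·0.74275 = 213.987.
At 5477 K (t = 54.77):
  G = 99.47·ln 54.77 − 161.1 = 99.47·4.0031 − 161.1 = 237.093.
Gain = 237.093 / 213.987 = 1.1080 → 1.108.

1.108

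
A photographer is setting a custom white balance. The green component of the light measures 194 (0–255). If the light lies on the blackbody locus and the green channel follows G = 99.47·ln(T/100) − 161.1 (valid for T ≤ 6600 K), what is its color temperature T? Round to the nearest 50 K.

3550 K

ln t = (194 + 161.1) / 99.47 = 3.5699.
t = e^3.5699 = 35.514.
T = 100·t = 3551 K → 3550 K to the nearest 50 K.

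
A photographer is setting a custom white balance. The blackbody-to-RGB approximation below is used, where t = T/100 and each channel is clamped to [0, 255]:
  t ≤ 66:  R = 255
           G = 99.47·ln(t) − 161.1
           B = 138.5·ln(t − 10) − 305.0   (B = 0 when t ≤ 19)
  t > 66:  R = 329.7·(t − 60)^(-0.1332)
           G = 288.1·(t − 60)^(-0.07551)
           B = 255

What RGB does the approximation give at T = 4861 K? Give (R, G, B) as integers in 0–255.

(255, 225, 201)

t = 4861/100 = 48.61; the t ≤ 66 branch applies.
R = 255 by definition for t ≤ 66.
G = 99.47·ln 48.61 − 161.1 = 99.47·3.8838 − 161.1 = 225.224.
B = 138.5·ln(48.61 − 10) − 305.0 = 138.5·ln 38.61 − 305.0 = 138.5·3.6535 − 305.0 = 201.011.
Rounded: (255, 225, 201).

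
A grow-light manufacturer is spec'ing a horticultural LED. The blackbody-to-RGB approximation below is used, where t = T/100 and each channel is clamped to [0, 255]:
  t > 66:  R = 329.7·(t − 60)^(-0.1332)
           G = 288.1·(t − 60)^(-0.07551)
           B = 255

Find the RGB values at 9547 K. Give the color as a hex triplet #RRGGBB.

#CDDCFF

t = 9547/100 = 95.47; the t > 66 branch applies.
R = 329.7·(95.47 − 60)^(-0.1332) = 329.7·35.47^(-0.1332) = 329.7·0.62167 = 204.964.
G = 288.1·(95.47 − 60)^(-0.07551) = 288.1·35.47^(-0.07551) = 288.1·0.76378 = 220.046.
B = 255 by definition for t > 66.
Rounded: (205, 220, 255).
In hex: #CDDCFF.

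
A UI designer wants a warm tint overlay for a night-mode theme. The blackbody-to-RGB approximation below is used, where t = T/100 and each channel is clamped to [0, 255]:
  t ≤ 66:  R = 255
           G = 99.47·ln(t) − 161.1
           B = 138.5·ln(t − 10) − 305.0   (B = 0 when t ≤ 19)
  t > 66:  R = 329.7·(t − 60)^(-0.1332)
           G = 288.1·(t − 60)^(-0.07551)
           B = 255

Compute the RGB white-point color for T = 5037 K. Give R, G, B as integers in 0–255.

R=255, G=229, B=207

t = 5037/100 = 50.37; the t ≤ 66 branch applies.
R = 255 by definition for t ≤ 66.
G = 99.47·ln 50.37 − 161.1 = 99.47·3.9194 − 161.1 = 228.762.
B = 138.5·ln(50.37 − 10) − 305.0 = 138.5·ln 40.37 − 305.0 = 138.5·3.6981 − 305.0 = 207.185.
Rounded: (255, 229, 207).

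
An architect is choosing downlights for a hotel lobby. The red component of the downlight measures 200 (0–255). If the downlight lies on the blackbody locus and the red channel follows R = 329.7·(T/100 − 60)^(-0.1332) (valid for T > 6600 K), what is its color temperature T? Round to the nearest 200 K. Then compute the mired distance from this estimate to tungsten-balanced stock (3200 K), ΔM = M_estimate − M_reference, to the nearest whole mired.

(t − 60)^(-0.1332) = 200/329.7 = 0.60661.
t − 60 = 0.60661^(1/-0.1332) = 0.60661^(-7.508) = 42.638, so t = 102.638.
T = 100·t = 10264 K → 10200 K to the nearest 200 K.
M_estimate = 10⁶/10200 = 98.04; M_reference = 10⁶/3200 = 312.50.
ΔM = 98.04 − 312.50 = -214.46 → -214 mireds.

-214 mireds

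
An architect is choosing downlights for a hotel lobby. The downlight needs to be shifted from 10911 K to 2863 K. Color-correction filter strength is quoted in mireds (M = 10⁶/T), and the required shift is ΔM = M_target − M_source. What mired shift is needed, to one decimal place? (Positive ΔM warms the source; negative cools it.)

+257.6 mireds

M_source = 10⁶/10911 = 91.651; M_target = 10⁶/2863 = 349.284.
ΔM = 349.284 − 91.651 = 257.633 → +257.6 mireds, a warming shift.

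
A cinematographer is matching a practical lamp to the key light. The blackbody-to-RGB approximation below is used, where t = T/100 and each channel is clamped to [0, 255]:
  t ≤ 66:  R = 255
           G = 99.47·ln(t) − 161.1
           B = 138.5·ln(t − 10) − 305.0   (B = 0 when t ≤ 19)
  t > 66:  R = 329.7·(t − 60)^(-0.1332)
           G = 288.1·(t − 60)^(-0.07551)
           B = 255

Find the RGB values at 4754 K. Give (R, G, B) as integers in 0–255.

(255, 223, 197)

t = 4754/100 = 47.54; the t ≤ 66 branch applies.
R = 255 by definition for t ≤ 66.
G = 99.47·ln 47.54 − 161.1 = 99.47·3.8616 − 161.1 = 223.011.
B = 138.5·ln(47.54 − 10) − 305.0 = 138.5·ln 37.54 − 305.0 = 138.5·3.6254 − 305.0 = 197.119.
Rounded: (255, 223, 197).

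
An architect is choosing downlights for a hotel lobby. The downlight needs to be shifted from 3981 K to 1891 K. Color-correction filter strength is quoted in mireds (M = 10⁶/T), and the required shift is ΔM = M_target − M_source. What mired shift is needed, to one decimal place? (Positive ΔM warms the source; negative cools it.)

+277.6 mireds

M_source = 10⁶/3981 = 251.193; M_target = 10⁶/1891 = 528.821.
ΔM = 528.821 − 251.193 = 277.628 → +277.6 mireds, a warming shift.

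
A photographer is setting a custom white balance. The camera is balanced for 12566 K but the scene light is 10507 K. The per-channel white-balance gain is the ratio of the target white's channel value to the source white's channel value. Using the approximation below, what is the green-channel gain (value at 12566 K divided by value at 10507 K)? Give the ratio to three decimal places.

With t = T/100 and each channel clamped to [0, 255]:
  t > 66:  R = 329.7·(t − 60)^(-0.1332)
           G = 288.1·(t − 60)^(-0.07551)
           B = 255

0.972

At 10507 K (t = 105.07):
  G = 288.1·(105.07 − 60)^(-0.07551) = 288.1·45.07^(-0.07551) = 288.1·0.75009 = 216.102.
At 12566 K (t = 125.66):
  G = 288.1·(125.66 − 60)^(-0.07551) = 288.1·65.66^(-0.07551) = 288.1·0.72908 = 210.048.
Gain = 210.048 / 216.102 = 0.9720 → 0.972.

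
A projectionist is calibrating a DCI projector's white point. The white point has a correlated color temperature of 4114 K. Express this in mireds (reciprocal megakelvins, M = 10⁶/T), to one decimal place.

243.1 mireds

M = 10⁶ / 4114 = 243.072 → 243.1 mireds.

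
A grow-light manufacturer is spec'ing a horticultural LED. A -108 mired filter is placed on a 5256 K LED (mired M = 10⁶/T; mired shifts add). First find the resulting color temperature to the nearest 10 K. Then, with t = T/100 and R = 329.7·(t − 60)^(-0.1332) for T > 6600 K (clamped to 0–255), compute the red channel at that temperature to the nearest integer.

190

M_in = 10⁶/5256 = 190.26; M_out = 190.26 + (-108) = 82.26.
T_out = 10⁶/82.26 = 12156.8 K → 12160 K; t = 121.6.
R = 329.7·(121.6 − 60)^(-0.1332) = 329.7·61.6^(-0.1332) = 329.7·0.57760 = 190.435.
Rounded: 190.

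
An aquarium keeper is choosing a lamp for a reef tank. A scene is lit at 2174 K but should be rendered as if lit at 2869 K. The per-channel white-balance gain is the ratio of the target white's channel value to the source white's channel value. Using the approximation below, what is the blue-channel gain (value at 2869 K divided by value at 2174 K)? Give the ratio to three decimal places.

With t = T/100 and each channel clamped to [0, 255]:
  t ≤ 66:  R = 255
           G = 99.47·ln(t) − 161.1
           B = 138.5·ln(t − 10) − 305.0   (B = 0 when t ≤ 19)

2.783

At 2174 K (t = 21.74):
  B = 138.5·ln(21.74 − 10) − 305.0 = 138.5·ln 11.74 − 305.0 = 138.5·2.4630 − 305.0 = 36.126.
At 2869 K (t = 28.69):
  B = 138.5·ln(28.69 − 10) − 305.0 = 138.5·ln 18.69 − 305.0 = 138.5·2.9280 − 305.0 = 100.526.
Gain = 100.526 / 36.126 = 2.7827 → 2.783.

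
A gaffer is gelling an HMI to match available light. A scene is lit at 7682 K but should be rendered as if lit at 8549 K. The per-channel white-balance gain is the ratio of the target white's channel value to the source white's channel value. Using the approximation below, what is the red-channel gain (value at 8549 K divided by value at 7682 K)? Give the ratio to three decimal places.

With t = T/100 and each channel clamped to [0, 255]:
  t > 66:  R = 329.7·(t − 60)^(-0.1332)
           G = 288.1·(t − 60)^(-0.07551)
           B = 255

0.946

At 7682 K (t = 76.82):
  R = 329.7·(76.82 − 60)^(-0.1332) = 329.7·16.82^(-0.1332) = 329.7·0.68663 = 226.380.
At 8549 K (t = 85.49):
  R = 329.7·(85.49 − 60)^(-0.1332) = 329.7·25.49^(-0.1332) = 329.7·0.64964 = 214.186.
Gain = 214.186 / 226.380 = 0.9461 → 0.946.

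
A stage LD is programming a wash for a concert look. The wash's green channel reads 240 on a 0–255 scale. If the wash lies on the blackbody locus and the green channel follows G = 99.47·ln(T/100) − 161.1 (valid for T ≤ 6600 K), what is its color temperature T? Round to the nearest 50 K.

5650 K

ln t = (240 + 161.1) / 99.47 = 4.0324.
t = e^4.0324 = 56.394.
T = 100·t = 5639 K → 5650 K to the nearest 50 K.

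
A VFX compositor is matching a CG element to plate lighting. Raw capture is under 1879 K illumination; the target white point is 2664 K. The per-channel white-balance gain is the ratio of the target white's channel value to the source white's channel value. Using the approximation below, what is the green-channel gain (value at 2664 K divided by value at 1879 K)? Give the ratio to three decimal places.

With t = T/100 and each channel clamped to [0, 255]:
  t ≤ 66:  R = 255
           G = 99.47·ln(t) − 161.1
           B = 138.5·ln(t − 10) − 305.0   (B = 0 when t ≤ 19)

1.266

At 1879 K (t = 18.79):
  G = 99.47·ln 18.79 − 161.1 = 99.47·2.9333 − 161.1 = 130.678.
At 2664 K (t = 26.64):
  G = 99.47·ln 26.64 − 161.1 = 99.47·3.2824 − 161.1 = 165.402.
Gain = 165.402 / 130.678 = 1.2657 → 1.266.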